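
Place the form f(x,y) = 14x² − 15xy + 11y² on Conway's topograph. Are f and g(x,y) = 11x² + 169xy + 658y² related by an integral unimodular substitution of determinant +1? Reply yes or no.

D₁ = -391, D₂ = -391
f: translate: b→13 (≡-15 mod 28), so (14,-15,11)→(14,13,10)
f: flip: (14,13,10)→(10,-13,14)
f: translate: b→7 (≡-13 mod 20), so (10,-13,14)→(10,7,11)
f: reduced (well bottom): (10,7,11) with a≤c, −a<b≤a
g: translate: b→-7 (≡169 mod 22), so (11,169,658)→(11,-7,10)
g: flip: (11,-7,10)→(10,7,11)
g: reduced (well bottom): (10,7,11) with a≤c, −a<b≤a
reduced forms (10, 7, 11) vs (10, 7, 11) ⇒ equivalent

yes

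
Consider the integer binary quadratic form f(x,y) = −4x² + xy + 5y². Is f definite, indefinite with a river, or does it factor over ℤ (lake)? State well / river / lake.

D = b²−4ac = 1² − 4·(-4)·5 = 81
D = 9² is a perfect square ⇒ form factors over ℤ ⇒ lakes

lake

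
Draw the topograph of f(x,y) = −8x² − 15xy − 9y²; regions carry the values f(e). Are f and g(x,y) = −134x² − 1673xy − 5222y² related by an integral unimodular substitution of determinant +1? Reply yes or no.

D₁ = -63, D₂ = -63
f is negative-definite; reduce −f:
−f: translate: b→-1 (≡15 mod 16), so (8,15,9)→(8,-1,2)
−f: flip: (8,-1,2)→(2,1,8)
−f: reduced (well bottom): (2,1,8) with a≤c, −a<b≤a
flip sign back: reduced form of f is (-2,-1,-8)
g is negative-definite; reduce −g:
−g: translate: b→65 (≡1673 mod 268), so (134,1673,5222)→(134,65,8)
−g: flip: (134,65,8)→(8,-65,134)
−g: translate: b→-1 (≡-65 mod 16), so (8,-65,134)→(8,-1,2)
−g: flip: (8,-1,2)→(2,1,8)
−g: reduced (well bottom): (2,1,8) with a≤c, −a<b≤a
flip sign back: reduced form of g is (-2,-1,-8)
reduced forms (-2, -1, -8) vs (-2, -1, -8) ⇒ equivalent

yes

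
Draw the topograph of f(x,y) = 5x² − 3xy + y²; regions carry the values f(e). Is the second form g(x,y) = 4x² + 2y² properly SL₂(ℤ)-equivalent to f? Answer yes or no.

D₁ = -11, D₂ = -32
discriminants differ ⇒ not SL₂(ℤ)-equivalent

no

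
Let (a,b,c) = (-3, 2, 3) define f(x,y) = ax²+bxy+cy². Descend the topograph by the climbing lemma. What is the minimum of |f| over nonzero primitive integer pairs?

river: ρ → (3,4,-2)
river: ρ → (-2,4,3)
river: ρ → (3,2,-3)
river: ρ → (-3,4,2)
river: ρ → (2,4,-3)
river: ρ → (-3,2,3)
closes: descent 0, river 6
min |a| on river = 2

2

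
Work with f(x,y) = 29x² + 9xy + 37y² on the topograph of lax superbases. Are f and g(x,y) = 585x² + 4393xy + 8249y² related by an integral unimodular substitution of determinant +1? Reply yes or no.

D₁ = -4211, D₂ = -4211
f: reduced (well bottom): (29,9,37) with a≤c, −a<b≤a
g: translate: b→-287 (≡4393 mod 1170), so (585,4393,8249)→(585,-287,37)
g: flip: (585,-287,37)→(37,287,585)
g: translate: b→-9 (≡287 mod 74), so (37,287,585)→(37,-9,29)
g: flip: (37,-9,29)→(29,9,37)
g: reduced (well bottom): (29,9,37) with a≤c, −a<b≤a
reduced forms (29, 9, 37) vs (29, 9, 37) ⇒ equivalent

yes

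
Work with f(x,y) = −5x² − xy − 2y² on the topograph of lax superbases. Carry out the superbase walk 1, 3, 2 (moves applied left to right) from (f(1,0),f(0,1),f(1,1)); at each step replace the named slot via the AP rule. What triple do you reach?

start (-5,-2,-8) = (f(1,0),f(0,1),f(1,1))
replace slot 1: 2·((-2)+(-8)) − (-5) = -15 → (-15,-2,-8)
replace slot 3: 2·((-15)+(-2)) − (-8) = -26 → (-15,-2,-26)
replace slot 2: 2·((-15)+(-26)) − (-2) = -80 → (-15,-80,-26)

-15,-80,-26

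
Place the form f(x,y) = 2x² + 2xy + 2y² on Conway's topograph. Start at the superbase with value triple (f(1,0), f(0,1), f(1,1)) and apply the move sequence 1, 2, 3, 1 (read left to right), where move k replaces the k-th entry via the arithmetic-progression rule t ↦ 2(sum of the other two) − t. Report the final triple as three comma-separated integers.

start (2,2,6) = (f(1,0),f(0,1),f(1,1))
replace slot 1: 2·(2+6) − 2 = 14 → (14,2,6)
replace slot 2: 2·(14+6) − 2 = 38 → (14,38,6)
replace slot 3: 2·(14+38) − 6 = 98 → (14,38,98)
replace slot 1: 2·(38+98) − 14 = 258 → (258,38,98)

258,38,98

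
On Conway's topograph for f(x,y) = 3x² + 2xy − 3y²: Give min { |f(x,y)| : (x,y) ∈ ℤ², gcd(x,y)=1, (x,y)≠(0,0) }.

river: ρ → (-3,4,2)
river: ρ → (2,4,-3)
river: ρ → (-3,2,3)
river: ρ → (3,4,-2)
river: ρ → (-2,4,3)
river: ρ → (3,2,-3)
closes: descent 0, river 6
min |a| on river = 2

2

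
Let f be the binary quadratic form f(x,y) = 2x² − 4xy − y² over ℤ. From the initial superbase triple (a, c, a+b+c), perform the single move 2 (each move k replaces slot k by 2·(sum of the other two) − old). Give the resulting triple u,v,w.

start (2,-1,-3) = (f(1,0),f(0,1),f(1,1))
replace slot 2: 2·(2+(-3)) − (-1) = -1 → (2,-1,-3)

2,-1,-3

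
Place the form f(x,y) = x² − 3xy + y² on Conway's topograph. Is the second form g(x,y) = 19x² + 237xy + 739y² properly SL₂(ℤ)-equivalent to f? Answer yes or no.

D₁ = 5, D₂ = 5
river cycle of f (length 2): (1, 1, -1), (-1, 1, 1)
river cycle of g (length 2): (1, 1, -1), (-1, 1, 1)
cycles coincide ⇒ equivalent

yes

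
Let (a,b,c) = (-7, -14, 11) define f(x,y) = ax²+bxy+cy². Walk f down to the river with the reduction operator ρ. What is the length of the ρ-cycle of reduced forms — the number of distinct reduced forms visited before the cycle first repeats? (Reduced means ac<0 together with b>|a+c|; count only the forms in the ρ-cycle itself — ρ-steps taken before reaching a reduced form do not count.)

D = 504, ⌊√D⌋ = 22
descent: ρ → (11,14,-7)  [lands on river]
river: ρ → (-7,14,11)
river: ρ → (11,8,-10)
river: ρ → (-10,12,9)
river: ρ → (9,6,-13)
river: ρ → (-13,20,2)
river: ρ → (2,20,-13)
river: ρ → (-13,6,9)
river: ρ → (9,12,-10)
river: ρ → (-10,8,11)
ρ-cycle length = 10 (tail of 1 descent step not counted)

10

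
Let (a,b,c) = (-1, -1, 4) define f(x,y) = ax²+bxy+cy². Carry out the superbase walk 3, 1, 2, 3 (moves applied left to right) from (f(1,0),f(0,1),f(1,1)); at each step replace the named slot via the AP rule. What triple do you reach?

start (-1,4,2) = (f(1,0),f(0,1),f(1,1))
replace slot 3: 2·((-1)+4) − 2 = 4 → (-1,4,4)
replace slot 1: 2·(4+4) − (-1) = 17 → (17,4,4)
replace slot 2: 2·(17+4) − 4 = 38 → (17,38,4)
replace slot 3: 2·(17+38) − 4 = 106 → (17,38,106)

17,38,106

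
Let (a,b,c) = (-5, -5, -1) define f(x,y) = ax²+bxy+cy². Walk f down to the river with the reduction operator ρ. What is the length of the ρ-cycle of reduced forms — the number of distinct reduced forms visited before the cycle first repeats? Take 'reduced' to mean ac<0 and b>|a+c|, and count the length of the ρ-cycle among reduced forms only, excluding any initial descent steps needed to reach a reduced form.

D = 5, ⌊√D⌋ = 2
descent: ρ → (-1,1,1)  [lands on river]
river: ρ → (1,1,-1)
ρ-cycle length = 2 (tail of 1 descent step not counted)

2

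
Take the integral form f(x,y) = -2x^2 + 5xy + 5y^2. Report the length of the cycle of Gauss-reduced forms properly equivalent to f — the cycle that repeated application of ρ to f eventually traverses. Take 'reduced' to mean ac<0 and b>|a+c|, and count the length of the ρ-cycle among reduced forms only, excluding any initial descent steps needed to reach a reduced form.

D = 65, ⌊√D⌋ = 8
river: ρ → (5,5,-2)
river: ρ → (-2,7,2)
river: ρ → (2,5,-5)
river: ρ → (-5,5,2)
river: ρ → (2,7,-2)
river: ρ → (-2,5,5)
ρ-cycle length = 6 (tail of 0 descent steps not counted)

6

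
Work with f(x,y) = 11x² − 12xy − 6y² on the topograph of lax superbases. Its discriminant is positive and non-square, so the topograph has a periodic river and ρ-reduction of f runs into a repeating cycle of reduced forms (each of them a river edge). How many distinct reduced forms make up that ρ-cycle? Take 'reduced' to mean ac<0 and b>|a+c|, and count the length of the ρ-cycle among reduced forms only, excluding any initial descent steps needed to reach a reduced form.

D = 408, ⌊√D⌋ = 20
descent: ρ → (-6,12,11)  [lands on river]
river: ρ → (11,10,-7)
river: ρ → (-7,18,3)
river: ρ → (3,18,-7)
river: ρ → (-7,10,11)
river: ρ → (11,12,-6)
ρ-cycle length = 6 (tail of 1 descent step not counted)

6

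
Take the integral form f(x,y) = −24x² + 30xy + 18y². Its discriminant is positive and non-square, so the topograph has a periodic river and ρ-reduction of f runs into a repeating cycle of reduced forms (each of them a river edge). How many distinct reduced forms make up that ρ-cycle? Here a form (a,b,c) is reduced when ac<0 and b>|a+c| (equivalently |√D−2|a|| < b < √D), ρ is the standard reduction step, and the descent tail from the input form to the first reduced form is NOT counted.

D = 2628, ⌊√D⌋ = 51
river: ρ → (18,42,-12)
river: ρ → (-12,30,36)
river: ρ → (36,42,-6)
river: ρ → (-6,42,36)
river: ρ → (36,30,-12)
river: ρ → (-12,42,18)
river: ρ → (18,30,-24)
river: ρ → (-24,18,24)
river: ρ → (24,30,-18)
river: ρ → (-18,42,12)
river: ρ → (12,30,-36)
river: ρ → (-36,42,6)
river: ρ → (6,42,-36)
river: ρ → (-36,30,12)
river: ρ → (12,42,-18)
river: ρ → (-18,30,24)
river: ρ → (24,18,-24)
river: ρ → (-24,30,18)
ρ-cycle length = 18 (tail of 0 descent steps not counted)

18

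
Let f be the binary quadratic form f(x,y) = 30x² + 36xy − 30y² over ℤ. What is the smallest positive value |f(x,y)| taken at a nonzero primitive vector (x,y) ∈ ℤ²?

river: ρ → (-30,24,36)
river: ρ → (36,48,-18)
river: ρ → (-18,60,18)
river: ρ → (18,48,-36)
river: ρ → (-36,24,30)
river: ρ → (30,36,-30)
closes: descent 0, river 6
min |a| on river = 18

18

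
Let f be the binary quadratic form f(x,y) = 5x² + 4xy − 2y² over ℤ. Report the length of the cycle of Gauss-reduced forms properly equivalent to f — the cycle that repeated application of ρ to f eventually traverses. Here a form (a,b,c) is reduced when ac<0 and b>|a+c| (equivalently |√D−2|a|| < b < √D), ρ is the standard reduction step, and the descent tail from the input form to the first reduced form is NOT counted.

D = 56, ⌊√D⌋ = 7
river: ρ → (-2,4,5)
river: ρ → (5,6,-1)
river: ρ → (-1,6,5)
river: ρ → (5,4,-2)
ρ-cycle length = 4 (tail of 0 descent steps not counted)

4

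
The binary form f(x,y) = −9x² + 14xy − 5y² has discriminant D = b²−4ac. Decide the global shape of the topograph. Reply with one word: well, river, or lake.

D = b²−4ac = 14² − 4·(-9)·(-5) = 16
D = 4² is a perfect square ⇒ form factors over ℤ ⇒ lakes

lake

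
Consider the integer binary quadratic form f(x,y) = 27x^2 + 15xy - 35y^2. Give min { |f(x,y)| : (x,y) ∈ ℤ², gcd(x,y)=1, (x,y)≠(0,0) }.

river: ρ → (-35,55,7)
river: ρ → (7,57,-27)
river: ρ → (-27,51,13)
river: ρ → (13,53,-23)
river: ρ → (-23,39,27)
river: ρ → (27,15,-35)
closes: descent 0, river 6
min |a| on river = 7

7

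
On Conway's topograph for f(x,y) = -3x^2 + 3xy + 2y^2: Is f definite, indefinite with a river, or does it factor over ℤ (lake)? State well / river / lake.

D = b²−4ac = 3² − 4·(-3)·2 = 33
D > 0 non-square ⇒ indefinite ⇒ periodic river

river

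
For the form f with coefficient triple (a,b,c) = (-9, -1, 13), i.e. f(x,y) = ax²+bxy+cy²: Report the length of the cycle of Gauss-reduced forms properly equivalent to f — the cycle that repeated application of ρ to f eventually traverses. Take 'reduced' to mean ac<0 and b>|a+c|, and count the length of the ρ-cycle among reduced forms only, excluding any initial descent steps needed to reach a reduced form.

D = 469, ⌊√D⌋ = 21
descent: ρ → (13,1,-9)
descent: ρ → (-9,17,5)  [lands on river]
river: ρ → (5,13,-15)
river: ρ → (-15,17,3)
river: ρ → (3,19,-9)
ρ-cycle length = 4 (tail of 2 descent steps not counted)

4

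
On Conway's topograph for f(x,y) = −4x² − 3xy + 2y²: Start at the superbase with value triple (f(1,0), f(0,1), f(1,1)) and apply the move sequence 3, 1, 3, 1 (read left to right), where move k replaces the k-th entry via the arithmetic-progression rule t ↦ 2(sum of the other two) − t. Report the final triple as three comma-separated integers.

start (-4,2,-5) = (f(1,0),f(0,1),f(1,1))
replace slot 3: 2·((-4)+2) − (-5) = 1 → (-4,2,1)
replace slot 1: 2·(2+1) − (-4) = 10 → (10,2,1)
replace slot 3: 2·(10+2) − 1 = 23 → (10,2,23)
replace slot 1: 2·(2+23) − 10 = 40 → (40,2,23)

40,2,23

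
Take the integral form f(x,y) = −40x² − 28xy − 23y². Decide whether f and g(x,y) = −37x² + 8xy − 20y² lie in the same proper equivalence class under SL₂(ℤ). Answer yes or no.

D₁ = -2896, D₂ = -2896
f is negative-definite; reduce −f:
−f: flip: (40,28,23)→(23,-28,40)
−f: translate: b→18 (≡-28 mod 46), so (23,-28,40)→(23,18,35)
−f: reduced (well bottom): (23,18,35) with a≤c, −a<b≤a
flip sign back: reduced form of f is (-23,-18,-35)
g is negative-definite; reduce −g:
−g: flip: (37,-8,20)→(20,8,37)
−g: reduced (well bottom): (20,8,37) with a≤c, −a<b≤a
flip sign back: reduced form of g is (-20,-8,-37)
reduced forms (-23, -18, -35) vs (-20, -8, -37) ⇒ inequivalent

no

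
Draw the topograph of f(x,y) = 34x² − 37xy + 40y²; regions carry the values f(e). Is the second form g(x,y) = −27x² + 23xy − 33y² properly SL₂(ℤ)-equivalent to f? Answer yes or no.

D₁ = -4071, D₂ = -3035
discriminants differ ⇒ not SL₂(ℤ)-equivalent

no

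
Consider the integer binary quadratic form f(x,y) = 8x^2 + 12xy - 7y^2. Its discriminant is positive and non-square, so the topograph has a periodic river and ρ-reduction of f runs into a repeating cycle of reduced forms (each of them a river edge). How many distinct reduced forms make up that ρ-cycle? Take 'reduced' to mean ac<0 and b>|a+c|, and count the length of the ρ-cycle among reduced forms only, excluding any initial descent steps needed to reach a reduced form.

D = 368, ⌊√D⌋ = 19
river: ρ → (-7,16,4)
river: ρ → (4,16,-7)
river: ρ → (-7,12,8)
river: ρ → (8,4,-11)
river: ρ → (-11,18,1)
river: ρ → (1,18,-11)
river: ρ → (-11,4,8)
river: ρ → (8,12,-7)
ρ-cycle length = 8 (tail of 0 descent steps not counted)

8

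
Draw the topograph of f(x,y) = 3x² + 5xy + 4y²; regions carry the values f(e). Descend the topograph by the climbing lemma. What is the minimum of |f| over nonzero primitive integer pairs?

translate: b→-1 (≡5 mod 6), so (3,5,4)→(3,-1,2)
flip: (3,-1,2)→(2,1,3)
reduced (well bottom): (2,1,3) with a≤c, −a<b≤a
well minimum = a = 2

2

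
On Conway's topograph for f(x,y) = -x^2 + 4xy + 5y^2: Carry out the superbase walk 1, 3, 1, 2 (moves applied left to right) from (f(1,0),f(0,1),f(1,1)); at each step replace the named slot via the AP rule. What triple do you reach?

start (-1,5,8) = (f(1,0),f(0,1),f(1,1))
replace slot 1: 2·(5+8) − (-1) = 27 → (27,5,8)
replace slot 3: 2·(27+5) − 8 = 56 → (27,5,56)
replace slot 1: 2·(5+56) − 27 = 95 → (95,5,56)
replace slot 2: 2·(95+56) − 5 = 297 → (95,297,56)

95,297,56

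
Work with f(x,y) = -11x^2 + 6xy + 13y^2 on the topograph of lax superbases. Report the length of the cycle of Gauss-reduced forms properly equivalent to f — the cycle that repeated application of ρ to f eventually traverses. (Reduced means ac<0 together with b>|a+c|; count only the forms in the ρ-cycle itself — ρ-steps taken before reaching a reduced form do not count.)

D = 608, ⌊√D⌋ = 24
river: ρ → (13,20,-4)
river: ρ → (-4,20,13)
river: ρ → (13,6,-11)
river: ρ → (-11,16,8)
river: ρ → (8,16,-11)
river: ρ → (-11,6,13)
ρ-cycle length = 6 (tail of 0 descent steps not counted)

6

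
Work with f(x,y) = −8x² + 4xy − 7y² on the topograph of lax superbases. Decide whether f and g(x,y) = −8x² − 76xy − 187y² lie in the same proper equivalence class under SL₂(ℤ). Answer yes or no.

D₁ = -208, D₂ = -208
f is negative-definite; reduce −f:
−f: flip: (8,-4,7)→(7,4,8)
−f: reduced (well bottom): (7,4,8) with a≤c, −a<b≤a
flip sign back: reduced form of f is (-7,-4,-8)
g is negative-definite; reduce −g:
−g: translate: b→-4 (≡76 mod 16), so (8,76,187)→(8,-4,7)
−g: flip: (8,-4,7)→(7,4,8)
−g: reduced (well bottom): (7,4,8) with a≤c, −a<b≤a
flip sign back: reduced form of g is (-7,-4,-8)
reduced forms (-7, -4, -8) vs (-7, -4, -8) ⇒ equivalent

yes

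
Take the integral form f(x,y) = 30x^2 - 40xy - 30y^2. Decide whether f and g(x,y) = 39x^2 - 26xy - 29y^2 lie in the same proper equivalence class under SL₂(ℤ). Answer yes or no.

D₁ = 5200, D₂ = 5200
river cycle of f (length 10): (-30, 40, 30), (30, 20, -40), (-40, 60, 10), (10, 60, -40), (-40, 20, 30), (30, 40, -30), (-30, 20, 40), (40, 60, -10), (-10, 60, 40), (40, 20, -30)
river cycle of g (length 8): (-29, 26, 39), (39, 52, -16), (-16, 44, 51), (51, 58, -9), (-9, 68, 16), (16, 60, -25), (-25, 40, 36), (36, 32, -29)
cycles differ ⇒ inequivalent

no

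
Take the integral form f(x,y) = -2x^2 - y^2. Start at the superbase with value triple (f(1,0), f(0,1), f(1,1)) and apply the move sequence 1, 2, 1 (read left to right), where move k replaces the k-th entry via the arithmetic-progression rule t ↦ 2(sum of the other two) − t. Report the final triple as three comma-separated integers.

start (-2,-1,-3) = (f(1,0),f(0,1),f(1,1))
replace slot 1: 2·((-1)+(-3)) − (-2) = -6 → (-6,-1,-3)
replace slot 2: 2·((-6)+(-3)) − (-1) = -17 → (-6,-17,-3)
replace slot 1: 2·((-17)+(-3)) − (-6) = -34 → (-34,-17,-3)

-34,-17,-3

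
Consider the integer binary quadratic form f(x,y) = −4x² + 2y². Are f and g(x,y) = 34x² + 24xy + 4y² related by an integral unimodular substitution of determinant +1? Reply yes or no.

D₁ = 32, D₂ = 32
river cycle of f (length 2): (2, 4, -2), (-2, 4, 2)
river cycle of g (length 2): (-2, 4, 2), (2, 4, -2)
cycles coincide ⇒ equivalent

yes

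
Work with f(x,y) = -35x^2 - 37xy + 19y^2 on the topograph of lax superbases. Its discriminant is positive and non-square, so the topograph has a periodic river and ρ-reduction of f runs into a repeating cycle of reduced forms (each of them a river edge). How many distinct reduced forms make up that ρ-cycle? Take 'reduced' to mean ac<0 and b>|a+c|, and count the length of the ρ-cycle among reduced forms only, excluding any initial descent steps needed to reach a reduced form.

D = 4029, ⌊√D⌋ = 63
descent: ρ → (19,37,-35)  [lands on river]
river: ρ → (-35,33,21)
river: ρ → (21,51,-17)
river: ρ → (-17,51,21)
river: ρ → (21,33,-35)
river: ρ → (-35,37,19)
river: ρ → (19,39,-33)
river: ρ → (-33,27,25)
river: ρ → (25,23,-35)
river: ρ → (-35,47,13)
river: ρ → (13,57,-15)
river: ρ → (-15,63,1)
river: ρ → (1,63,-15)
river: ρ → (-15,57,13)
river: ρ → (13,47,-35)
river: ρ → (-35,23,25)
river: ρ → (25,27,-33)
river: ρ → (-33,39,19)
ρ-cycle length = 18 (tail of 1 descent step not counted)

18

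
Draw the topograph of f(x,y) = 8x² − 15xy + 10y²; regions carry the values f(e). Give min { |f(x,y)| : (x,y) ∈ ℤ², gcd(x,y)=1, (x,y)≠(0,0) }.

translate: b→1 (≡-15 mod 16), so (8,-15,10)→(8,1,3)
flip: (8,1,3)→(3,-1,8)
reduced (well bottom): (3,-1,8) with a≤c, −a<b≤a
well minimum = a = 3

3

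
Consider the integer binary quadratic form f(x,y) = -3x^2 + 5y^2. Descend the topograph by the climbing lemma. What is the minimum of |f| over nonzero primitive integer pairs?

descent: ρ → (5,0,-3)
descent: ρ → (-3,6,2)  [lands on river]
river: ρ → (2,6,-3)
closes: descent 2, river 2
min |a| on river = 2

2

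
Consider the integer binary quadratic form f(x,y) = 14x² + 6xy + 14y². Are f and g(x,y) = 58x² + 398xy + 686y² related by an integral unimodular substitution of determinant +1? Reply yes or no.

D₁ = -748, D₂ = -748
f: reduced (well bottom): (14,6,14) with a≤c, −a<b≤a
g: translate: b→50 (≡398 mod 116), so (58,398,686)→(58,50,14)
g: flip: (58,50,14)→(14,-50,58)
g: translate: b→6 (≡-50 mod 28), so (14,-50,58)→(14,6,14)
g: reduced (well bottom): (14,6,14) with a≤c, −a<b≤a
reduced forms (14, 6, 14) vs (14, 6, 14) ⇒ equivalent

yes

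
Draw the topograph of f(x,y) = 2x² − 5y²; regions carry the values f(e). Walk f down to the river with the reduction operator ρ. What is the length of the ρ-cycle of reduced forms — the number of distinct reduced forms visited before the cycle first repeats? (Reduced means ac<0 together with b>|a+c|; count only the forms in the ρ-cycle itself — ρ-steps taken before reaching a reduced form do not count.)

D = 40, ⌊√D⌋ = 6
descent: ρ → (-5,0,2)
descent: ρ → (2,4,-3)  [lands on river]
river: ρ → (-3,2,3)
river: ρ → (3,4,-2)
river: ρ → (-2,4,3)
river: ρ → (3,2,-3)
river: ρ → (-3,4,2)
ρ-cycle length = 6 (tail of 2 descent steps not counted)

6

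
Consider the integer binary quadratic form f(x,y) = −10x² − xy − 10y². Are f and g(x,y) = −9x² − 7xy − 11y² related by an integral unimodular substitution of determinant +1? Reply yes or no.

D₁ = -399, D₂ = -347
discriminants differ ⇒ not SL₂(ℤ)-equivalent

no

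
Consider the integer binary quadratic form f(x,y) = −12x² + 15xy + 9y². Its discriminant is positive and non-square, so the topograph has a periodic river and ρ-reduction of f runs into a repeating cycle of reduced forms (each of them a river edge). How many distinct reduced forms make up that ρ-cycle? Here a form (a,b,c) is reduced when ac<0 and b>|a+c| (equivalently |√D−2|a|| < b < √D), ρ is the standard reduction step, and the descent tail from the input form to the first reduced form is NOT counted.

D = 657, ⌊√D⌋ = 25
river: ρ → (9,21,-6)
river: ρ → (-6,15,18)
river: ρ → (18,21,-3)
river: ρ → (-3,21,18)
river: ρ → (18,15,-6)
river: ρ → (-6,21,9)
river: ρ → (9,15,-12)
river: ρ → (-12,9,12)
river: ρ → (12,15,-9)
river: ρ → (-9,21,6)
river: ρ → (6,15,-18)
river: ρ → (-18,21,3)
river: ρ → (3,21,-18)
river: ρ → (-18,15,6)
river: ρ → (6,21,-9)
river: ρ → (-9,15,12)
river: ρ → (12,9,-12)
river: ρ → (-12,15,9)
ρ-cycle length = 18 (tail of 0 descent steps not counted)

18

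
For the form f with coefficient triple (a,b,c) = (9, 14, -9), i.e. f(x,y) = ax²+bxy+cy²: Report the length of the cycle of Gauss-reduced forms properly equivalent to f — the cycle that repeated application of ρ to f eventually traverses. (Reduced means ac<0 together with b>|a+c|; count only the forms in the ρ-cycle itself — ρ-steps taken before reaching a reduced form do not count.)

D = 520, ⌊√D⌋ = 22
river: ρ → (-9,22,1)
river: ρ → (1,22,-9)
river: ρ → (-9,14,9)
river: ρ → (9,22,-1)
river: ρ → (-1,22,9)
river: ρ → (9,14,-9)
ρ-cycle length = 6 (tail of 0 descent steps not counted)

6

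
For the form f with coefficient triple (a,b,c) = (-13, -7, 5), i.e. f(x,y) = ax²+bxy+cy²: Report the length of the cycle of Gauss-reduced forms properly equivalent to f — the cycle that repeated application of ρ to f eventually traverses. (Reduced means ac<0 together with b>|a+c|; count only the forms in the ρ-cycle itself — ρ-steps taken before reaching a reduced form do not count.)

D = 309, ⌊√D⌋ = 17
descent: ρ → (5,17,-1)  [lands on river]
river: ρ → (-1,17,5)
river: ρ → (5,13,-7)
river: ρ → (-7,15,3)
river: ρ → (3,15,-7)
river: ρ → (-7,13,5)
ρ-cycle length = 6 (tail of 1 descent step not counted)

6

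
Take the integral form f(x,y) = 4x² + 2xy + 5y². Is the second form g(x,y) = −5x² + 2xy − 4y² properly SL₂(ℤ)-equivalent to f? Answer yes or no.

D₁ = -76, D₂ = -76
f: reduced (well bottom): (4,2,5) with a≤c, −a<b≤a
g is negative-definite; reduce −g:
−g: flip: (5,-2,4)→(4,2,5)
−g: reduced (well bottom): (4,2,5) with a≤c, −a<b≤a
flip sign back: reduced form of g is (-4,-2,-5)
reduced forms (4, 2, 5) vs (-4, -2, -5) ⇒ inequivalent

no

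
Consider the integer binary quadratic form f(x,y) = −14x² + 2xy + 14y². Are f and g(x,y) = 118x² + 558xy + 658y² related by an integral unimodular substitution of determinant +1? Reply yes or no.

D₁ = 788, D₂ = 788
river cycle of f (length 6): (14, 26, -2), (-2, 26, 14), (14, 2, -14), (-14, 26, 2), (2, 26, -14), (-14, 2, 14)
river cycle of g (length 6): (14, 26, -2), (-2, 26, 14), (14, 2, -14), (-14, 26, 2), (2, 26, -14), (-14, 2, 14)
cycles coincide ⇒ equivalent

yes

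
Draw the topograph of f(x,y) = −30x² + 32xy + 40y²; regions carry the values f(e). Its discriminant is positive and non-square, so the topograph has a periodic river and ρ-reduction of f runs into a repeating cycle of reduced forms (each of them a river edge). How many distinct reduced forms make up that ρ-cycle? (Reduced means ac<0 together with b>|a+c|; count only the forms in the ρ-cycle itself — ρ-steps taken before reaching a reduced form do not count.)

D = 5824, ⌊√D⌋ = 76
river: ρ → (40,48,-22)
river: ρ → (-22,40,48)
river: ρ → (48,56,-14)
river: ρ → (-14,56,48)
river: ρ → (48,40,-22)
river: ρ → (-22,48,40)
river: ρ → (40,32,-30)
river: ρ → (-30,28,42)
river: ρ → (42,56,-16)
river: ρ → (-16,72,10)
river: ρ → (10,68,-30)
river: ρ → (-30,52,26)
river: ρ → (26,52,-30)
river: ρ → (-30,68,10)
river: ρ → (10,72,-16)
river: ρ → (-16,56,42)
river: ρ → (42,28,-30)
river: ρ → (-30,32,40)
ρ-cycle length = 18 (tail of 0 descent steps not counted)

18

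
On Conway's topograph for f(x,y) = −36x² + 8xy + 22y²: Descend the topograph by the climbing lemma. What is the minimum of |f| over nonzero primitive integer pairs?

descent: ρ → (22,36,-22)  [lands on river]
river: ρ → (-22,52,6)
river: ρ → (6,56,-4)
river: ρ → (-4,56,6)
river: ρ → (6,52,-22)
river: ρ → (-22,36,22)
river: ρ → (22,52,-6)
river: ρ → (-6,56,4)
river: ρ → (4,56,-6)
river: ρ → (-6,52,22)
closes: descent 1, river 10
min |a| on river = 4

4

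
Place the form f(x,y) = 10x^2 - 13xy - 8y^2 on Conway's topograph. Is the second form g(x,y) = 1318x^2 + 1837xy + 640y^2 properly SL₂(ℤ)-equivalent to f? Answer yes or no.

D₁ = 489, D₂ = 489
river cycle of f (length 22): (-8, 13, 10), (10, 7, -11), (-11, 15, 6), (6, 21, -2), (-2, 19, 16), (16, 13, -5), (-5, 17, 10), (10, 3, -12), (-12, 21, 1), (1, 21, -12), … (12 more)
river cycle of g (length 22): (10, 7, -11), (-11, 15, 6), (6, 21, -2), (-2, 19, 16), (16, 13, -5), (-5, 17, 10), (10, 3, -12), (-12, 21, 1), (1, 21, -12), (-12, 3, 10), … (12 more)
cycles coincide ⇒ equivalent

yes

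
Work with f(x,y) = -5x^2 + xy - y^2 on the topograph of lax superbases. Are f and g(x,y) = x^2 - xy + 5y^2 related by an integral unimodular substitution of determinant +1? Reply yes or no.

D₁ = -19, D₂ = -19
f is negative-definite; reduce −f:
−f: flip: (5,-1,1)→(1,1,5)
−f: reduced (well bottom): (1,1,5) with a≤c, −a<b≤a
flip sign back: reduced form of f is (-1,-1,-5)
g: translate: b→1 (≡-1 mod 2), so (1,-1,5)→(1,1,5)
g: reduced (well bottom): (1,1,5) with a≤c, −a<b≤a
reduced forms (-1, -1, -5) vs (1, 1, 5) ⇒ inequivalent

no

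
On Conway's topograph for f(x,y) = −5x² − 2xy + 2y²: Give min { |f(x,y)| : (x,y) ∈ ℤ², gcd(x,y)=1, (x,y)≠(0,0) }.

descent: ρ → (2,6,-1)  [lands on river]
river: ρ → (-1,6,2)
closes: descent 1, river 2
min |a| on river = 1

1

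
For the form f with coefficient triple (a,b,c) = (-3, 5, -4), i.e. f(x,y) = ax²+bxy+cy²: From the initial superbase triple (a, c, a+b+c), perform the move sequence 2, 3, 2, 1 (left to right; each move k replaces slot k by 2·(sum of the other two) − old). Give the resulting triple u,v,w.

start (-3,-4,-2) = (f(1,0),f(0,1),f(1,1))
replace slot 2: 2·((-3)+(-2)) − (-4) = -6 → (-3,-6,-2)
replace slot 3: 2·((-3)+(-6)) − (-2) = -16 → (-3,-6,-16)
replace slot 2: 2·((-3)+(-16)) − (-6) = -32 → (-3,-32,-16)
replace slot 1: 2·((-32)+(-16)) − (-3) = -93 → (-93,-32,-16)

-93,-32,-16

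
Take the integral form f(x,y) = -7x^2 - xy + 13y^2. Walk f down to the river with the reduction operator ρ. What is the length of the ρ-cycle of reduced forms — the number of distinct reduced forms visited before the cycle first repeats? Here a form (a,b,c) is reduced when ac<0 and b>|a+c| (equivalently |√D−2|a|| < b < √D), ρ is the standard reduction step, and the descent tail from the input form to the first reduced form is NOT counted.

D = 365, ⌊√D⌋ = 19
descent: ρ → (13,1,-7)
descent: ρ → (-7,13,7)  [lands on river]
river: ρ → (7,15,-5)
river: ρ → (-5,15,7)
river: ρ → (7,13,-7)
river: ρ → (-7,15,5)
river: ρ → (5,15,-7)
ρ-cycle length = 6 (tail of 2 descent steps not counted)

6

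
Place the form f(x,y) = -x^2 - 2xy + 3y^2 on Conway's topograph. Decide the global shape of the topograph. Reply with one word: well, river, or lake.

D = b²−4ac = (-2)² − 4·(-1)·3 = 16
D = 4² is a perfect square ⇒ form factors over ℤ ⇒ lakes

lake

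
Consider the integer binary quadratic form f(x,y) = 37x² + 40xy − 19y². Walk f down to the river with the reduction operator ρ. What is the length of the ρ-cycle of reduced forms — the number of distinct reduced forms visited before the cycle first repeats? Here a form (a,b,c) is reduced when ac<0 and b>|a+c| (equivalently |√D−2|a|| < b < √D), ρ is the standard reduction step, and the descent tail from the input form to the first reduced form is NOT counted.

D = 4412, ⌊√D⌋ = 66
river: ρ → (-19,36,41)
river: ρ → (41,46,-14)
river: ρ → (-14,66,1)
river: ρ → (1,66,-14)
river: ρ → (-14,46,41)
river: ρ → (41,36,-19)
river: ρ → (-19,40,37)
river: ρ → (37,34,-22)
river: ρ → (-22,54,17)
river: ρ → (17,48,-31)
river: ρ → (-31,14,34)
river: ρ → (34,54,-11)
river: ρ → (-11,56,29)
river: ρ → (29,60,-7)
river: ρ → (-7,66,2)
river: ρ → (2,66,-7)
river: ρ → (-7,60,29)
river: ρ → (29,56,-11)
river: ρ → (-11,54,34)
river: ρ → (34,14,-31)
river: ρ → (-31,48,17)
river: ρ → (17,54,-22)
river: ρ → (-22,34,37)
river: ρ → (37,40,-19)
ρ-cycle length = 24 (tail of 0 descent steps not counted)

24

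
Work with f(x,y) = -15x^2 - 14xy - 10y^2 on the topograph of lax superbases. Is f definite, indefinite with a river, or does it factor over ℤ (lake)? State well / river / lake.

D = b²−4ac = (-14)² − 4·(-15)·(-10) = -404
D < 0 ⇒ definite ⇒ every region one sign ⇒ single well

well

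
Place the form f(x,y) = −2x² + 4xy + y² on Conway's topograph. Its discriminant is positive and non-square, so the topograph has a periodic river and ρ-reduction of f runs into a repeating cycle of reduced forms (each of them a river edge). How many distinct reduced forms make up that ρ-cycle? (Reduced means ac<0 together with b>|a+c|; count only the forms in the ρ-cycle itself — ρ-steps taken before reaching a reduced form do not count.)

D = 24, ⌊√D⌋ = 4
river: ρ → (1,4,-2)
river: ρ → (-2,4,1)
ρ-cycle length = 2 (tail of 0 descent steps not counted)

2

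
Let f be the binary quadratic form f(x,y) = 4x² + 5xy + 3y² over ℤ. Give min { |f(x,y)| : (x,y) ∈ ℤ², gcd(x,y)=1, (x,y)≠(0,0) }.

translate: b→-3 (≡5 mod 8), so (4,5,3)→(4,-3,2)
flip: (4,-3,2)→(2,3,4)
translate: b→-1 (≡3 mod 4), so (2,3,4)→(2,-1,3)
reduced (well bottom): (2,-1,3) with a≤c, −a<b≤a
well minimum = a = 2

2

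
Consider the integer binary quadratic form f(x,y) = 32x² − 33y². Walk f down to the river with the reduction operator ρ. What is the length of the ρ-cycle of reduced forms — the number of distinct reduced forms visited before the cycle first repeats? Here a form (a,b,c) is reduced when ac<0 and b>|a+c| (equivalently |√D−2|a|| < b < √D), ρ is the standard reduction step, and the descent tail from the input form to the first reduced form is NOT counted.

D = 4224, ⌊√D⌋ = 64
descent: ρ → (-33,0,32)
descent: ρ → (32,64,-1)  [lands on river]
river: ρ → (-1,64,32)
ρ-cycle length = 2 (tail of 2 descent steps not counted)

2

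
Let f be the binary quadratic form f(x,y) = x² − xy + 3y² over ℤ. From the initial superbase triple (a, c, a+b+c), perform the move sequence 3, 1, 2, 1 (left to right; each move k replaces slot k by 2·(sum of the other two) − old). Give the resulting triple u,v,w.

start (1,3,3) = (f(1,0),f(0,1),f(1,1))
replace slot 3: 2·(1+3) − 3 = 5 → (1,3,5)
replace slot 1: 2·(3+5) − 1 = 15 → (15,3,5)
replace slot 2: 2·(15+5) − 3 = 37 → (15,37,5)
replace slot 1: 2·(37+5) − 15 = 69 → (69,37,5)

69,37,5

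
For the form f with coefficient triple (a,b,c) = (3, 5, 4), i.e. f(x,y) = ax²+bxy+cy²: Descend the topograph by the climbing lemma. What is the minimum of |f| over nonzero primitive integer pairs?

translate: b→-1 (≡5 mod 6), so (3,5,4)→(3,-1,2)
flip: (3,-1,2)→(2,1,3)
reduced (well bottom): (2,1,3) with a≤c, −a<b≤a
well minimum = a = 2

2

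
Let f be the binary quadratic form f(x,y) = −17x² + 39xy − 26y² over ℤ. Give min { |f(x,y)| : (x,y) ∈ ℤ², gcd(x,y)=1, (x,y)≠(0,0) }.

translate: b→-5 (≡-39 mod 34), so (17,-39,26)→(17,-5,4)
flip: (17,-5,4)→(4,5,17)
translate: b→-3 (≡5 mod 8), so (4,5,17)→(4,-3,16)
reduced (well bottom): (4,-3,16) with a≤c, −a<b≤a
well minimum |f| = |-4| = 4 (negative-definite)

4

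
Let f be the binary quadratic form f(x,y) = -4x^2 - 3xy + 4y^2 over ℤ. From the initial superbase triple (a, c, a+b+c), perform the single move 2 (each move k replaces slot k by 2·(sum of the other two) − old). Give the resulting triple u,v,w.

start (-4,4,-3) = (f(1,0),f(0,1),f(1,1))
replace slot 2: 2·((-4)+(-3)) − 4 = -18 → (-4,-18,-3)

-4,-18,-3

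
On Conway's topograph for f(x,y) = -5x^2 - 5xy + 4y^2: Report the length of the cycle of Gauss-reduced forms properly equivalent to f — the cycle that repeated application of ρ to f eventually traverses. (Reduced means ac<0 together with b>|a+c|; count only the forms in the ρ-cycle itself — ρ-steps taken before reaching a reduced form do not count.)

D = 105, ⌊√D⌋ = 10
descent: ρ → (4,5,-5)  [lands on river]
river: ρ → (-5,5,4)
river: ρ → (4,3,-6)
river: ρ → (-6,9,1)
river: ρ → (1,9,-6)
river: ρ → (-6,3,4)
ρ-cycle length = 6 (tail of 1 descent step not counted)

6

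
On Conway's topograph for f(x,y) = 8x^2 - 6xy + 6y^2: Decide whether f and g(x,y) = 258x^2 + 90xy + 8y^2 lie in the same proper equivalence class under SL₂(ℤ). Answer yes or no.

D₁ = -156, D₂ = -156
f: flip: (8,-6,6)→(6,6,8)
f: reduced (well bottom): (6,6,8) with a≤c, −a<b≤a
g: flip: (258,90,8)→(8,-90,258)
g: translate: b→6 (≡-90 mod 16), so (8,-90,258)→(8,6,6)
g: flip: (8,6,6)→(6,-6,8)
g: translate: b→6 (≡-6 mod 12), so (6,-6,8)→(6,6,8)
g: reduced (well bottom): (6,6,8) with a≤c, −a<b≤a
reduced forms (6, 6, 8) vs (6, 6, 8) ⇒ equivalent

yes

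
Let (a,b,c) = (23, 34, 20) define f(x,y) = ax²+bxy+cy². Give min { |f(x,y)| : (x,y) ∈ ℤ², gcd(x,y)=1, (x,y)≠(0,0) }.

translate: b→-12 (≡34 mod 46), so (23,34,20)→(23,-12,9)
flip: (23,-12,9)→(9,12,23)
translate: b→-6 (≡12 mod 18), so (9,12,23)→(9,-6,20)
reduced (well bottom): (9,-6,20) with a≤c, −a<b≤a
well minimum = a = 9

9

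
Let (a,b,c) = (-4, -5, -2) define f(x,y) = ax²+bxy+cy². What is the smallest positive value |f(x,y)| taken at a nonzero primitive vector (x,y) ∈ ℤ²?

translate: b→-3 (≡5 mod 8), so (4,5,2)→(4,-3,1)
flip: (4,-3,1)→(1,3,4)
translate: b→1 (≡3 mod 2), so (1,3,4)→(1,1,2)
reduced (well bottom): (1,1,2) with a≤c, −a<b≤a
well minimum |f| = |-1| = 1 (negative-definite)

1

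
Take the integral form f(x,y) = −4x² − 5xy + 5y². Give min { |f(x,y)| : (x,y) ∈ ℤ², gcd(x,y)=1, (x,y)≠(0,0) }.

descent: ρ → (5,5,-4)  [lands on river]
river: ρ → (-4,3,6)
river: ρ → (6,9,-1)
river: ρ → (-1,9,6)
river: ρ → (6,3,-4)
river: ρ → (-4,5,5)
closes: descent 1, river 6
min |a| on river = 1

1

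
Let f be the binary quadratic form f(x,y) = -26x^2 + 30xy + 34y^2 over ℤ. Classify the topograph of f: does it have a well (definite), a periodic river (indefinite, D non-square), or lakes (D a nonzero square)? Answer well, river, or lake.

D = b²−4ac = 30² − 4·(-26)·34 = 4436
D > 0 non-square ⇒ indefinite ⇒ periodic river

river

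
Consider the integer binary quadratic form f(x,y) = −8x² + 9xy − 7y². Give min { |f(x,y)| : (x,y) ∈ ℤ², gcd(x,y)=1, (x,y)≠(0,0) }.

translate: b→7 (≡-9 mod 16), so (8,-9,7)→(8,7,6)
flip: (8,7,6)→(6,-7,8)
translate: b→5 (≡-7 mod 12), so (6,-7,8)→(6,5,7)
reduced (well bottom): (6,5,7) with a≤c, −a<b≤a
well minimum |f| = |-6| = 6 (negative-definite)

6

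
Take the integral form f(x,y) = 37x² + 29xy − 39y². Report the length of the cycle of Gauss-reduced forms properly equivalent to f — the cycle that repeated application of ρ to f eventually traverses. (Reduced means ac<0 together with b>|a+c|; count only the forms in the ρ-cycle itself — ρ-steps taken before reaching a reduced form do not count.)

D = 6613, ⌊√D⌋ = 81
river: ρ → (-39,49,27)
river: ρ → (27,59,-29)
river: ρ → (-29,57,29)
river: ρ → (29,59,-27)
river: ρ → (-27,49,39)
river: ρ → (39,29,-37)
river: ρ → (-37,45,31)
river: ρ → (31,79,-3)
river: ρ → (-3,77,57)
river: ρ → (57,37,-23)
river: ρ → (-23,55,39)
river: ρ → (39,23,-39)
river: ρ → (-39,55,23)
river: ρ → (23,37,-57)
river: ρ → (-57,77,3)
river: ρ → (3,79,-31)
river: ρ → (-31,45,37)
river: ρ → (37,29,-39)
ρ-cycle length = 18 (tail of 0 descent steps not counted)

18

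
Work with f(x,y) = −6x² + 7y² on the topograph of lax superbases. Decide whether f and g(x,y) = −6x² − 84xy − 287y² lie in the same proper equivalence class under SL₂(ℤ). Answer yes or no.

D₁ = 168, D₂ = 168
river cycle of f (length 2): (-6, 12, 1), (1, 12, -6)
river cycle of g (length 2): (-6, 12, 1), (1, 12, -6)
cycles coincide ⇒ equivalent

yes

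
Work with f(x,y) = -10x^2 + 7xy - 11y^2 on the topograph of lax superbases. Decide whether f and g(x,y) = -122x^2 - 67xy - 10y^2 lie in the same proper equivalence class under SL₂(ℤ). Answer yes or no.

D₁ = -391, D₂ = -391
f is negative-definite; reduce −f:
−f: reduced (well bottom): (10,-7,11) with a≤c, −a<b≤a
flip sign back: reduced form of f is (-10,7,-11)
g is negative-definite; reduce −g:
−g: flip: (122,67,10)→(10,-67,122)
−g: translate: b→-7 (≡-67 mod 20), so (10,-67,122)→(10,-7,11)
−g: reduced (well bottom): (10,-7,11) with a≤c, −a<b≤a
flip sign back: reduced form of g is (-10,7,-11)
reduced forms (-10, 7, -11) vs (-10, 7, -11) ⇒ equivalent

yes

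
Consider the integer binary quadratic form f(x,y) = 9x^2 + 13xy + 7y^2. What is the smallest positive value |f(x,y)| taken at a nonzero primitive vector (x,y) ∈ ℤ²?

translate: b→-5 (≡13 mod 18), so (9,13,7)→(9,-5,3)
flip: (9,-5,3)→(3,5,9)
translate: b→-1 (≡5 mod 6), so (3,5,9)→(3,-1,7)
reduced (well bottom): (3,-1,7) with a≤c, −a<b≤a
well minimum = a = 3

3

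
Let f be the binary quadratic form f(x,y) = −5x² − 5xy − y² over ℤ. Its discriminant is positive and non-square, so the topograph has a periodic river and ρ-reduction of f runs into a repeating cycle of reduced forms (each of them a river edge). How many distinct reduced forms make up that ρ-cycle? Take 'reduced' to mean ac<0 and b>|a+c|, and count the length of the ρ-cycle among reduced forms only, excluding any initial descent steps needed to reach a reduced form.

D = 5, ⌊√D⌋ = 2
descent: ρ → (-1,1,1)  [lands on river]
river: ρ → (1,1,-1)
ρ-cycle length = 2 (tail of 1 descent step not counted)

2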